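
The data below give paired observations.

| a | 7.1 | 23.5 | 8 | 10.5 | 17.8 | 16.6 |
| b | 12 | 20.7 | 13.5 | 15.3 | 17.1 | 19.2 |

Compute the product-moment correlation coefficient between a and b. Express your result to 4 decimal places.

0.9522

n = 6, Σa = 83.5, Σb = 97.8, Σa² = 1369.31, Σb² = 1649.88, Σab = 1463.4
nΣab − ΣaΣb = 8780.4 − 8166.3 = 614.1
nΣa² − (Σa)² = 8215.86 − 6972.25 = 1243.61; nΣb² − (Σb)² = 9899.28 − 9564.84 = 334.44
r = 614.1 / √(1243.61 × 334.44) = 614.1 / 644.9131 ≈ 0.9522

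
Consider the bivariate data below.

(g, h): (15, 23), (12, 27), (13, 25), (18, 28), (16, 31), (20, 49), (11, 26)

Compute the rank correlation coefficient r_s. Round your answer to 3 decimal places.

Rank g: 4, 2, 3, 6, 5, 7, 1
Rank h: 1, 4, 2, 5, 6, 7, 3
d = rank(g) − rank(h): 3, -2, 1, 1, -1, 0, -2; Σd² = 20
ρ = 1 − 6Σd² / [n(n²−1)] = 1 − 6×20 / (7×48) = 1 − 120/336 ≈ 0.643

0.643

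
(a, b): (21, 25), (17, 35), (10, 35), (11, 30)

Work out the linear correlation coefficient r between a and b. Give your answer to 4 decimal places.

n = 4, Σa = 59, Σb = 125, Σa² = 951, Σb² = 3975, Σab = 1800
nΣab − ΣaΣb = 7200 − 7375 = -175
nΣa² − (Σa)² = 3804 − 3481 = 323; nΣb² − (Σb)² = 15900 − 15625 = 275
r = -175 / √(323 × 275) = -175 / 298.0352 ≈ -0.5872

-0.5872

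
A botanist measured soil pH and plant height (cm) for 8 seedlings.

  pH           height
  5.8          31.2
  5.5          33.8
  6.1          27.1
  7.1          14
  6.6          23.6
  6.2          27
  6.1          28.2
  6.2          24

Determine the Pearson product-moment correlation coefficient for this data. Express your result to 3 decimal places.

-0.972

n = 8, Σx = 49.6, Σy = 208.9, Σx² = 309.16, Σy² = 5703.49, Σxy = 1275.55
nΣxy − ΣxΣy = 10204.4 − 10361.44 = -157.04
nΣx² − (Σx)² = 2473.28 − 2460.16 = 13.12; nΣy² − (Σy)² = 45627.92 − 43639.21 = 1988.71
r = -157.04 / √(13.12 × 1988.71) = -157.04 / 161.5298 ≈ -0.972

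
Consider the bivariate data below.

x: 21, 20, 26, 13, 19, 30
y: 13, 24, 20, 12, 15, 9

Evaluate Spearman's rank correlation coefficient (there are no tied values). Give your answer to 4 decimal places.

Rank x: 4, 3, 5, 1, 2, 6
Rank y: 3, 6, 5, 2, 4, 1
d = rank(x) − rank(y): 1, -3, 0, -1, -2, 5; Σd² = 40
ρ = 1 − 6Σd² / [n(n²−1)] = 1 − 6×40 / (6×35) = 1 − 240/210 ≈ -0.1429

-0.1429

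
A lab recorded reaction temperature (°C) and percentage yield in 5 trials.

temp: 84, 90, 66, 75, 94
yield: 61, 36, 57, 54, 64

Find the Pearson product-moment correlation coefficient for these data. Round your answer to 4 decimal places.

n = 5, Σx = 409, Σy = 272, Σx² = 33973, Σy² = 15278, Σxy = 22192
nΣxy − ΣxΣy = 110960 − 111248 = -288
nΣx² − (Σx)² = 169865 − 167281 = 2584; nΣy² − (Σy)² = 76390 − 73984 = 2406
r = -288 / √(2584 × 2406) = -288 / 2493.4121 ≈ -0.1155

-0.1155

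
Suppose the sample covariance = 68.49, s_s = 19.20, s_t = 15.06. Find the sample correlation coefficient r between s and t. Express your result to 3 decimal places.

0.237

r = Cov(s,t) / (s_s · s_t) = 68.49 / (19.20 × 15.06)
  = 68.49 / 289.1520 ≈ 0.237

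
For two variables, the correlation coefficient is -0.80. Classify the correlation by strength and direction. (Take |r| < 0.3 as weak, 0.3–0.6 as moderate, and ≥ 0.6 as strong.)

strong negative

r = -0.80 < 0 so the relationship is negative.
|r| = 0.80, which falls in the strong range.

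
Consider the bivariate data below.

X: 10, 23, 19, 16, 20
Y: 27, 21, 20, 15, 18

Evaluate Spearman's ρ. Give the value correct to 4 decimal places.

Rank X: 1, 5, 3, 2, 4
Rank Y: 5, 4, 3, 1, 2
d = rank(X) − rank(Y): -4, 1, 0, 1, 2; Σd² = 22
ρ = 1 − 6Σd² / [n(n²−1)] = 1 − 6×22 / (5×24) = 1 − 132/120 ≈ -0.1000

-0.1000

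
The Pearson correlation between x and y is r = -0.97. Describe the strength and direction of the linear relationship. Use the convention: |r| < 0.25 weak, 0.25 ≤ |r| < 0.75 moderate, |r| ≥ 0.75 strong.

strong negative

r = -0.97 < 0 so the relationship is negative.
|r| = 0.97, which falls in the strong range.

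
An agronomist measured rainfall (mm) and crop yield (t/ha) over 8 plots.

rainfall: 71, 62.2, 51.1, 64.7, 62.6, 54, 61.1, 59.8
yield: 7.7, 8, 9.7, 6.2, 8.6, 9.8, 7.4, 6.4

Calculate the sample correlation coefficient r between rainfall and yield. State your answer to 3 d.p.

-0.624

n = 8, Σx = 486.5, Σy = 63.8, Σx² = 29851.15, Σy² = 521.54, Σxy = 3843.53
nΣxy − ΣxΣy = 30748.24 − 31038.7 = -290.46
nΣx² − (Σx)² = 238809.2 − 236682.25 = 2126.95; nΣy² − (Σy)² = 4172.32 − 4070.44 = 101.88
r = -290.46 / √(2126.95 × 101.88) = -290.46 / 465.5037 ≈ -0.624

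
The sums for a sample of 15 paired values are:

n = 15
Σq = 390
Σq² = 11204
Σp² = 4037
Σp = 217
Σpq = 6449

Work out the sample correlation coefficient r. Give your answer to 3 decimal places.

r = (nΣpq − ΣpΣq) / √[(nΣp² − (Σp)²)(nΣq² − (Σq)²)]
Numerator: 15×6449 − 217×390 = 12105
Denominator: √[(60555 − 47089)(168060 − 152100)] = √[13466 × 15960] = 14660.0600
r = 12105 / 14660.0600 ≈ 0.826

0.826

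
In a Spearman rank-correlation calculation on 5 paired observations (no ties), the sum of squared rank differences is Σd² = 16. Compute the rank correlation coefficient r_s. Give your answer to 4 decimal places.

0.2000

ρ = 1 − 6Σd² / [n(n²−1)] = 1 − 6×16 / (5×24)
  = 1 − 96/120 = 1 − 0.80000 ≈ 0.2000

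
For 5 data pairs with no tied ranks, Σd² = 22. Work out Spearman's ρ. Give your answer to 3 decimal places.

-0.100

ρ = 1 − 6Σd² / [n(n²−1)] = 1 − 6×22 / (5×24)
  = 1 − 132/120 = 1 − 1.1000 ≈ -0.100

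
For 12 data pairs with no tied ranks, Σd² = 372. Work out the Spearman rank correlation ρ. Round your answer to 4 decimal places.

ρ = 1 − 6Σd² / [n(n²−1)] = 1 − 6×372 / (12×143)
  = 1 − 2232/1716 = 1 − 1.30070 ≈ -0.3007

-0.3007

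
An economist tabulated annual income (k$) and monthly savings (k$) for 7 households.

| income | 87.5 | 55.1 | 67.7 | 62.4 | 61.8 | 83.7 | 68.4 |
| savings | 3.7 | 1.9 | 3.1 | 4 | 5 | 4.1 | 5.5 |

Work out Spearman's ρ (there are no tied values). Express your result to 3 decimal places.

Rank income: 7, 1, 4, 3, 2, 6, 5
Rank savings: 3, 1, 2, 4, 6, 5, 7
d = rank(income) − rank(savings): 4, 0, 2, -1, -4, 1, -2; Σd² = 42
ρ = 1 − 6Σd² / [n(n²−1)] = 1 − 6×42 / (7×48) = 1 − 252/336 ≈ 0.250

0.250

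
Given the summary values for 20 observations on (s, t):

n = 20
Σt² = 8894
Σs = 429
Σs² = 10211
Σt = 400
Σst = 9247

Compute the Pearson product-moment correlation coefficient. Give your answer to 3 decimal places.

r = (nΣst − ΣsΣt) / √[(nΣs² − (Σs)²)(nΣt² − (Σt)²)]
Numerator: 20×9247 − 429×400 = 13340
Denominator: √[(204220 − 184041)(177880 − 160000)] = √[20179 × 17880] = 18994.7498
r = 13340 / 18994.7498 ≈ 0.702

0.702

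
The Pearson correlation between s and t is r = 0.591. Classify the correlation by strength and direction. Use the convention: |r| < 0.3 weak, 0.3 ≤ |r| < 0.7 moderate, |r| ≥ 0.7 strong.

moderate positive

r = 0.591 > 0 so the relationship is positive.
|r| = 0.591, which falls in the moderate range.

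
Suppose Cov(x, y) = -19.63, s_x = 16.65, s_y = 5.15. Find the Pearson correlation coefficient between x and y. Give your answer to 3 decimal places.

-0.229

r = Cov(x,y) / (s_x · s_y) = -19.63 / (16.65 × 5.15)
  = -19.63 / 85.7475 ≈ -0.229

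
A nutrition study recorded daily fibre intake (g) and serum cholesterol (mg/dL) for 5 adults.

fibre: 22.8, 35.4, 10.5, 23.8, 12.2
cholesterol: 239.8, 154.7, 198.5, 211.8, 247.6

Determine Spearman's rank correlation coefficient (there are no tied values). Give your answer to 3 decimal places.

-0.400

Rank fibre: 3, 5, 1, 4, 2
Rank cholesterol: 4, 1, 2, 3, 5
d = rank(fibre) − rank(cholesterol): -1, 4, -1, 1, -3; Σd² = 28
ρ = 1 − 6Σd² / [n(n²−1)] = 1 − 6×28 / (5×24) = 1 − 168/120 ≈ -0.400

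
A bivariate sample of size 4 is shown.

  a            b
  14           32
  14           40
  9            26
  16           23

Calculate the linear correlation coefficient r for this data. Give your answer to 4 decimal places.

n = 4, Σa = 53, Σb = 121, Σa² = 729, Σb² = 3829, Σab = 1610
nΣab − ΣaΣb = 6440 − 6413 = 27
nΣa² − (Σa)² = 2916 − 2809 = 107; nΣb² − (Σb)² = 15316 − 14641 = 675
r = 27 / √(107 × 675) = 27 / 268.7471 ≈ 0.1005

0.1005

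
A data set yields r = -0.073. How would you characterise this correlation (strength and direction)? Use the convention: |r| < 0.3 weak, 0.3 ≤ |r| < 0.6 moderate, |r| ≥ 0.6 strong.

weak negative

r = -0.073 < 0 so the relationship is negative.
|r| = 0.073, which falls in the weak range.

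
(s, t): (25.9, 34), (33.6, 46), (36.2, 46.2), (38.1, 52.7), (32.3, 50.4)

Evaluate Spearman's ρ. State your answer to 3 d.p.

0.700

Rank s: 1, 3, 4, 5, 2
Rank t: 1, 2, 3, 5, 4
d = rank(s) − rank(t): 0, 1, 1, 0, -2; Σd² = 6
ρ = 1 − 6Σd² / [n(n²−1)] = 1 − 6×6 / (5×24) = 1 − 36/120 ≈ 0.700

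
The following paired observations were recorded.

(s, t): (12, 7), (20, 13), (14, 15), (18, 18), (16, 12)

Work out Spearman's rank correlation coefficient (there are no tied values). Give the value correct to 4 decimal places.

Rank s: 1, 5, 2, 4, 3
Rank t: 1, 3, 4, 5, 2
d = rank(s) − rank(t): 0, 2, -2, -1, 1; Σd² = 10
ρ = 1 − 6Σd² / [n(n²−1)] = 1 − 6×10 / (5×24) = 1 − 60/120 ≈ 0.5000

0.5000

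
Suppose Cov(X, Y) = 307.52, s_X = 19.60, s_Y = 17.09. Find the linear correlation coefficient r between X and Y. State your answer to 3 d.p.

r = Cov(X,Y) / (s_X · s_Y) = 307.52 / (19.60 × 17.09)
  = 307.52 / 334.9640 ≈ 0.918

0.918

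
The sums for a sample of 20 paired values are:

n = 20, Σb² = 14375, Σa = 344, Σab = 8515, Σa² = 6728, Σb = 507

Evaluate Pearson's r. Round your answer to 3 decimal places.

r = (nΣab − ΣaΣb) / √[(nΣa² − (Σa)²)(nΣb² − (Σb)²)]
Numerator: 20×8515 − 344×507 = -4108
Denominator: √[(134560 − 118336)(287500 − 257049)] = √[16224 × 30451] = 22226.9436
r = -4108 / 22226.9436 ≈ -0.185

-0.185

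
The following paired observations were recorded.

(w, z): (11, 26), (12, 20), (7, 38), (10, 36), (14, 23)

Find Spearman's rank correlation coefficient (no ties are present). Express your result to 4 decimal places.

Rank w: 3, 4, 1, 2, 5
Rank z: 3, 1, 5, 4, 2
d = rank(w) − rank(z): 0, 3, -4, -2, 3; Σd² = 38
ρ = 1 − 6Σd² / [n(n²−1)] = 1 − 6×38 / (5×24) = 1 − 228/120 ≈ -0.9000

-0.9000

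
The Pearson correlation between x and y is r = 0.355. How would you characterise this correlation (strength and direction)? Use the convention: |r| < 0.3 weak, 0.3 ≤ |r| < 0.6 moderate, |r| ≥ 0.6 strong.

moderate positive

r = 0.355 > 0 so the relationship is positive.
|r| = 0.355, which falls in the moderate range.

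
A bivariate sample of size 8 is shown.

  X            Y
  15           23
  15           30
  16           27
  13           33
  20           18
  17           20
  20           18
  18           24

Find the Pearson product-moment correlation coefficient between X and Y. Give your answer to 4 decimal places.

-0.8766

n = 8, ΣX = 134, ΣY = 193, ΣX² = 2288, ΣY² = 4871, ΣXY = 3148
nΣXY − ΣXΣY = 25184 − 25862 = -678
nΣX² − (ΣX)² = 18304 − 17956 = 348; nΣY² − (ΣY)² = 38968 − 37249 = 1719
r = -678 / √(348 × 1719) = -678 / 773.4417 ≈ -0.8766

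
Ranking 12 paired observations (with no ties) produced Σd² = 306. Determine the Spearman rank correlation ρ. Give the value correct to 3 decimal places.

ρ = 1 − 6Σd² / [n(n²−1)] = 1 − 6×306 / (12×143)
  = 1 − 1836/1716 = 1 − 1.0699 ≈ -0.070

-0.070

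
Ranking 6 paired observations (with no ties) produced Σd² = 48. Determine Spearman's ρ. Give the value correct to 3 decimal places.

ρ = 1 − 6Σd² / [n(n²−1)] = 1 − 6×48 / (6×35)
  = 1 − 288/210 = 1 − 1.3714 ≈ -0.371

-0.371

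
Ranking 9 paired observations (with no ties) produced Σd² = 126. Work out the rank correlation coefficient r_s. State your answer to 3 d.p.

ρ = 1 − 6Σd² / [n(n²−1)] = 1 − 6×126 / (9×80)
  = 1 − 756/720 = 1 − 1.0500 ≈ -0.050

-0.050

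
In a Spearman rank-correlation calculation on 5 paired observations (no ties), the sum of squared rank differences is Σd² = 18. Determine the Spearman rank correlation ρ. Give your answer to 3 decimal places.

ρ = 1 − 6Σd² / [n(n²−1)] = 1 − 6×18 / (5×24)
  = 1 − 108/120 = 1 − 0.9000 ≈ 0.100

0.100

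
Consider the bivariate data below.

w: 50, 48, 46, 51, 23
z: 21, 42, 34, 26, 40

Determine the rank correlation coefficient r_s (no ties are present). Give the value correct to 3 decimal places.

Rank w: 4, 3, 2, 5, 1
Rank z: 1, 5, 3, 2, 4
d = rank(w) − rank(z): 3, -2, -1, 3, -3; Σd² = 32
ρ = 1 − 6Σd² / [n(n²−1)] = 1 − 6×32 / (5×24) = 1 − 192/120 ≈ -0.600

-0.600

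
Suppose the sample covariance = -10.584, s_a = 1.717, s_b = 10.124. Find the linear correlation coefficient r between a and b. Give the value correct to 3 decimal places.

r = Cov(a,b) / (s_a · s_b) = -10.584 / (1.717 × 10.124)
  = -10.584 / 17.3829 ≈ -0.609

-0.609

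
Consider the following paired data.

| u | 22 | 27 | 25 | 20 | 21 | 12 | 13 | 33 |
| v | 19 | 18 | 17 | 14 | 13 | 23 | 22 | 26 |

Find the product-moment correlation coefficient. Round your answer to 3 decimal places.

n = 8, Σu = 173, Σv = 152, Σu² = 4081, Σv² = 3028, Σuv = 3302
nΣuv − ΣuΣv = 26416 − 26296 = 120
nΣu² − (Σu)² = 32648 − 29929 = 2719; nΣv² − (Σv)² = 24224 − 23104 = 1120
r = 120 / √(2719 × 1120) = 120 / 1745.0731 ≈ 0.069

0.069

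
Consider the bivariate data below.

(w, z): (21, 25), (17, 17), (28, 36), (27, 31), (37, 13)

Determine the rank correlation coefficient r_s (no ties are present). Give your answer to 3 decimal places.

Rank w: 2, 1, 4, 3, 5
Rank z: 3, 2, 5, 4, 1
d = rank(w) − rank(z): -1, -1, -1, -1, 4; Σd² = 20
ρ = 1 − 6Σd² / [n(n²−1)] = 1 − 6×20 / (5×24) = 1 − 120/120 ≈ 0.000

0.000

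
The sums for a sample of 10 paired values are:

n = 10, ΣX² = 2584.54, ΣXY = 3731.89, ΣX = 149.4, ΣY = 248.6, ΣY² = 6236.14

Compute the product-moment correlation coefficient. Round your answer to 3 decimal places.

0.127

r = (nΣXY − ΣXΣY) / √[(nΣX² − (ΣX)²)(nΣY² − (ΣY)²)]
Numerator: 10×3731.89 − 149.4×248.6 = 178.06
Denominator: √[(25845.4 − 22320.36)(62361.4 − 61801.96)] = √[3525.04 × 559.44] = 1404.2964
r = 178.06 / 1404.2964 ≈ 0.127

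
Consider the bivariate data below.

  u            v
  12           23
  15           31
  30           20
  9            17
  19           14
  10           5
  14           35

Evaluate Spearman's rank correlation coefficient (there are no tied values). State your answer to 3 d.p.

0.214

Rank u: 3, 5, 7, 1, 6, 2, 4
Rank v: 5, 6, 4, 3, 2, 1, 7
d = rank(u) − rank(v): -2, -1, 3, -2, 4, 1, -3; Σd² = 44
ρ = 1 − 6Σd² / [n(n²−1)] = 1 − 6×44 / (7×48) = 1 − 264/336 ≈ 0.214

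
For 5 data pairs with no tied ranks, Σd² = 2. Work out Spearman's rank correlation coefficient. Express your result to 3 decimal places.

ρ = 1 − 6Σd² / [n(n²−1)] = 1 − 6×2 / (5×24)
  = 1 − 12/120 = 1 − 0.1000 ≈ 0.900

0.900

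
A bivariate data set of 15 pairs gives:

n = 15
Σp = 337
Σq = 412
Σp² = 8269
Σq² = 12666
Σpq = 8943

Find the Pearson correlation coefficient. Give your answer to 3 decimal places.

r = (nΣpq − ΣpΣq) / √[(nΣp² − (Σp)²)(nΣq² − (Σq)²)]
Numerator: 15×8943 − 337×412 = -4699
Denominator: √[(124035 − 113569)(189990 − 169744)] = √[10466 × 20246] = 14556.6011
r = -4699 / 14556.6011 ≈ -0.323

-0.323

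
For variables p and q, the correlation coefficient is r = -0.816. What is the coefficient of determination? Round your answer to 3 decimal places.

r² = (-0.816)² = 0.666

0.666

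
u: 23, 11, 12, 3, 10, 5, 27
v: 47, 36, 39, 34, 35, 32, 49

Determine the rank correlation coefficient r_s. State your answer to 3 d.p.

Rank u: 6, 4, 5, 1, 3, 2, 7
Rank v: 6, 4, 5, 2, 3, 1, 7
d = rank(u) − rank(v): 0, 0, 0, -1, 0, 1, 0; Σd² = 2
ρ = 1 − 6Σd² / [n(n²−1)] = 1 − 6×2 / (7×48) = 1 − 12/336 ≈ 0.964

0.964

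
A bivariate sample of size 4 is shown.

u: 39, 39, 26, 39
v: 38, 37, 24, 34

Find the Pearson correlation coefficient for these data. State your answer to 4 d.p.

0.9641

n = 4, Σu = 143, Σv = 133, Σu² = 5239, Σv² = 4545, Σuv = 4875
nΣuv − ΣuΣv = 19500 − 19019 = 481
nΣu² − (Σu)² = 20956 − 20449 = 507; nΣv² − (Σv)² = 18180 − 17689 = 491
r = 481 / √(507 × 491) = 481 / 498.9359 ≈ 0.9641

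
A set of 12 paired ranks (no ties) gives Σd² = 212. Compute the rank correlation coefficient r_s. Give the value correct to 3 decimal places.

0.259

ρ = 1 − 6Σd² / [n(n²−1)] = 1 − 6×212 / (12×143)
  = 1 − 1272/1716 = 1 − 0.7413 ≈ 0.259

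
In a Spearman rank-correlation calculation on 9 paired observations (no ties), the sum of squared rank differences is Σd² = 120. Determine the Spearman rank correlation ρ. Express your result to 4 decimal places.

ρ = 1 − 6Σd² / [n(n²−1)] = 1 − 6×120 / (9×80)
  = 1 − 720/720 = 1 − 1.00000 ≈ 0.0000

0.0000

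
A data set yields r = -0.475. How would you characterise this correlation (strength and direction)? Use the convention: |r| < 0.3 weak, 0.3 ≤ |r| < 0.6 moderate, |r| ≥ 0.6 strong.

moderate negative

r = -0.475 < 0 so the relationship is negative.
|r| = 0.475, which falls in the moderate range.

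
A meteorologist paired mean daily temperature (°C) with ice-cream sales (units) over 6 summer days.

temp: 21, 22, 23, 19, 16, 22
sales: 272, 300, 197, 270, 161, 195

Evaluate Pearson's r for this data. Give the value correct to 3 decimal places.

0.337

n = 6, Σx = 123, Σy = 1395, Σx² = 2555, Σy² = 339639, Σxy = 28839
nΣxy − ΣxΣy = 173034 − 171585 = 1449
nΣx² − (Σx)² = 15330 − 15129 = 201; nΣy² − (Σy)² = 2037834 − 1946025 = 91809
r = 1449 / √(201 × 91809) = 1449 / 4295.7664 ≈ 0.337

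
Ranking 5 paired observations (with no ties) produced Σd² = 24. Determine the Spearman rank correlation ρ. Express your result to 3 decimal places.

-0.200

ρ = 1 − 6Σd² / [n(n²−1)] = 1 − 6×24 / (5×24)
  = 1 − 144/120 = 1 − 1.2000 ≈ -0.200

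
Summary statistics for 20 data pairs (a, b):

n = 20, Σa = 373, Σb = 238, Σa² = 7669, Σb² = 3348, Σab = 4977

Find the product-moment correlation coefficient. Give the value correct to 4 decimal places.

r = (nΣab − ΣaΣb) / √[(nΣa² − (Σa)²)(nΣb² − (Σb)²)]
Numerator: 20×4977 − 373×238 = 10766
Denominator: √[(153380 − 139129)(66960 − 56644)] = √[14251 × 10316] = 12124.9048
r = 10766 / 12124.9048 ≈ 0.8879

0.8879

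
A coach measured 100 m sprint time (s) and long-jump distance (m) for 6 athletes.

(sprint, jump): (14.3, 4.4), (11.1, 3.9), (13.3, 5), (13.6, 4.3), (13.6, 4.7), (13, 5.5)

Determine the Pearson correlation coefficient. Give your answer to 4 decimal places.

0.3371

n = 6, Σx = 78.9, Σy = 27.8, Σx² = 1043.51, Σy² = 130.4, Σxy = 366.61
nΣxy − ΣxΣy = 2199.66 − 2193.42 = 6.24
nΣx² − (Σx)² = 6261.06 − 6225.21 = 35.85; nΣy² − (Σy)² = 782.4 − 772.84 = 9.56
r = 6.24 / √(35.85 × 9.56) = 6.24 / 18.5129 ≈ 0.3371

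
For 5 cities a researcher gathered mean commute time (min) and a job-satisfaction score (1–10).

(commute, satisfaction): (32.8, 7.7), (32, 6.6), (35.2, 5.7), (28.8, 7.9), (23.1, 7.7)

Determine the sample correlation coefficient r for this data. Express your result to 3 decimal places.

n = 5, Σx = 151.9, Σy = 35.6, Σx² = 4701.93, Σy² = 257.04, Σxy = 1069.79
nΣxy − ΣxΣy = 5348.95 − 5407.64 = -58.69
nΣx² − (Σx)² = 23509.65 − 23073.61 = 436.04; nΣy² − (Σy)² = 1285.2 − 1267.36 = 17.84
r = -58.69 / √(436.04 × 17.84) = -58.69 / 88.1984 ≈ -0.665

-0.665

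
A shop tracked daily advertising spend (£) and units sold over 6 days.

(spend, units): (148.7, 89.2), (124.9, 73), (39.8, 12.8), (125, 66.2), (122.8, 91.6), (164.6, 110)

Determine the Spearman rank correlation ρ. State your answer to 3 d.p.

Rank spend: 5, 3, 1, 4, 2, 6
Rank units: 4, 3, 1, 2, 5, 6
d = rank(spend) − rank(units): 1, 0, 0, 2, -3, 0; Σd² = 14
ρ = 1 − 6Σd² / [n(n²−1)] = 1 − 6×14 / (6×35) = 1 − 84/210 ≈ 0.600

0.600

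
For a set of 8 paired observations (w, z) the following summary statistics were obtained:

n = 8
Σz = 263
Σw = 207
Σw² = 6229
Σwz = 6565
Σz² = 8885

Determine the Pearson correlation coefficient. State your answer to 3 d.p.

-0.526

r = (nΣwz − ΣwΣz) / √[(nΣw² − (Σw)²)(nΣz² − (Σz)²)]
Numerator: 8×6565 − 207×263 = -1921
Denominator: √[(49832 − 42849)(71080 − 69169)] = √[6983 × 1911] = 3653.0142
r = -1921 / 3653.0142 ≈ -0.526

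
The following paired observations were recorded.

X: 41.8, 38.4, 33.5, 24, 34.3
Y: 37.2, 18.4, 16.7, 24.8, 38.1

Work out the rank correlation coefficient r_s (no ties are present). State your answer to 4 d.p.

Rank X: 5, 4, 2, 1, 3
Rank Y: 4, 2, 1, 3, 5
d = rank(X) − rank(Y): 1, 2, 1, -2, -2; Σd² = 14
ρ = 1 − 6Σd² / [n(n²−1)] = 1 − 6×14 / (5×24) = 1 − 84/120 ≈ 0.3000

0.3000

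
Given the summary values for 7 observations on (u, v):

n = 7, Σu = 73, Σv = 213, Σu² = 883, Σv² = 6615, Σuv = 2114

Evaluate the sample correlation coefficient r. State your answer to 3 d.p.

-0.841

r = (nΣuv − ΣuΣv) / √[(nΣu² − (Σu)²)(nΣv² − (Σv)²)]
Numerator: 7×2114 − 73×213 = -751
Denominator: √[(6181 − 5329)(46305 − 45369)] = √[852 × 936] = 893.0129
r = -751 / 893.0129 ≈ -0.841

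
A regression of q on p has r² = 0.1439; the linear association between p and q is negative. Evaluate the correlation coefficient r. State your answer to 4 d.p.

-0.3793

|r| = √0.1439 = 0.3793
The association is negative, so r = −0.3793.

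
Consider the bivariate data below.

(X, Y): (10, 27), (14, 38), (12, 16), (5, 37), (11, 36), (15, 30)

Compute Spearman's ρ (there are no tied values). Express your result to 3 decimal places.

Rank X: 2, 5, 4, 1, 3, 6
Rank Y: 2, 6, 1, 5, 4, 3
d = rank(X) − rank(Y): 0, -1, 3, -4, -1, 3; Σd² = 36
ρ = 1 − 6Σd² / [n(n²−1)] = 1 − 6×36 / (6×35) = 1 − 216/210 ≈ -0.029

-0.029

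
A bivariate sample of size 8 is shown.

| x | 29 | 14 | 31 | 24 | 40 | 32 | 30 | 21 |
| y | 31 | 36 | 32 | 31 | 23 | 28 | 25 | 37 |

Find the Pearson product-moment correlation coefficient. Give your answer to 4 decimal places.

-0.8555

n = 8, Σx = 221, Σy = 243, Σx² = 6539, Σy² = 7549, Σxy = 6482
nΣxy − ΣxΣy = 51856 − 53703 = -1847
nΣx² − (Σx)² = 52312 − 48841 = 3471; nΣy² − (Σy)² = 60392 − 59049 = 1343
r = -1847 / √(3471 × 1343) = -1847 / 2159.0630 ≈ -0.8555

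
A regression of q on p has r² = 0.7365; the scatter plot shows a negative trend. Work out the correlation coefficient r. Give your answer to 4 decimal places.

-0.8582

|r| = √0.7365 = 0.8582
The association is negative, so r = −0.8582.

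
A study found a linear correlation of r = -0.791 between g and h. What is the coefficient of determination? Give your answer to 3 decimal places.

r² = (-0.791)² = 0.626

0.626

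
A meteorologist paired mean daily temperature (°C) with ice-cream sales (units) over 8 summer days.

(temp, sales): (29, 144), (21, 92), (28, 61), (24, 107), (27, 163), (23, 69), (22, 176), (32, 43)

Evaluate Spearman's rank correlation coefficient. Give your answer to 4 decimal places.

Rank temp: 7, 1, 6, 4, 5, 3, 2, 8
Rank sales: 6, 4, 2, 5, 7, 3, 8, 1
d = rank(temp) − rank(sales): 1, -3, 4, -1, -2, 0, -6, 7; Σd² = 116
ρ = 1 − 6Σd² / [n(n²−1)] = 1 − 6×116 / (8×63) = 1 − 696/504 ≈ -0.3810

-0.3810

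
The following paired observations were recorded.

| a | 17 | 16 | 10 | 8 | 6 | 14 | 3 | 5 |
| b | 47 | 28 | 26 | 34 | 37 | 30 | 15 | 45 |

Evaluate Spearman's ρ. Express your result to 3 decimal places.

Rank a: 8, 7, 5, 4, 3, 6, 1, 2
Rank b: 8, 3, 2, 5, 6, 4, 1, 7
d = rank(a) − rank(b): 0, 4, 3, -1, -3, 2, 0, -5; Σd² = 64
ρ = 1 − 6Σd² / [n(n²−1)] = 1 − 6×64 / (8×63) = 1 − 384/504 ≈ 0.238

0.238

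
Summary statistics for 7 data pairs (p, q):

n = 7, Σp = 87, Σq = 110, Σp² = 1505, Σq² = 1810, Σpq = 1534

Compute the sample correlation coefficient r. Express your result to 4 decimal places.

r = (nΣpq − ΣpΣq) / √[(nΣp² − (Σp)²)(nΣq² − (Σq)²)]
Numerator: 7×1534 − 87×110 = 1168
Denominator: √[(10535 − 7569)(12670 − 12100)] = √[2966 × 570] = 1300.2384
r = 1168 / 1300.2384 ≈ 0.8983

0.8983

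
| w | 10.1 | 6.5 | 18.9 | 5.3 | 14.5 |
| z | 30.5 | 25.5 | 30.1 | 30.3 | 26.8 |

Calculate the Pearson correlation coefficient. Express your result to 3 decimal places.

n = 5, Σw = 55.3, Σz = 143.2, Σw² = 739.81, Σz² = 4122.84, Σwz = 1591.88
nΣwz − ΣwΣz = 7959.4 − 7918.96 = 40.44
nΣw² − (Σw)² = 3699.05 − 3058.09 = 640.96; nΣz² − (Σz)² = 20614.2 − 20506.24 = 107.96
r = 40.44 / √(640.96 × 107.96) = 40.44 / 263.0552 ≈ 0.154

0.154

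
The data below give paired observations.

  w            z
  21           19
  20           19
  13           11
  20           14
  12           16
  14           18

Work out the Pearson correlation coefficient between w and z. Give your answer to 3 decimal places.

0.451

n = 6, Σw = 100, Σz = 97, Σw² = 1750, Σz² = 1619, Σwz = 1646
nΣwz − ΣwΣz = 9876 − 9700 = 176
nΣw² − (Σw)² = 10500 − 10000 = 500; nΣz² − (Σz)² = 9714 − 9409 = 305
r = 176 / √(500 × 305) = 176 / 390.5125 ≈ 0.451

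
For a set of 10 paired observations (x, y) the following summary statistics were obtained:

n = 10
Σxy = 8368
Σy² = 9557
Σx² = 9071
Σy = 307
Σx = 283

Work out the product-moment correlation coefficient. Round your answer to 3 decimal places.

r = (nΣxy − ΣxΣy) / √[(nΣx² − (Σx)²)(nΣy² − (Σy)²)]
Numerator: 10×8368 − 283×307 = -3201
Denominator: √[(90710 − 80089)(95570 − 94249)] = √[10621 × 1321] = 3745.7097
r = -3201 / 3745.7097 ≈ -0.855

-0.855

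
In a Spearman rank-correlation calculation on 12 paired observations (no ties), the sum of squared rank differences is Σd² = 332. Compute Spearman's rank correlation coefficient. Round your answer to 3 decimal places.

-0.161

ρ = 1 − 6Σd² / [n(n²−1)] = 1 − 6×332 / (12×143)
  = 1 − 1992/1716 = 1 − 1.1608 ≈ -0.161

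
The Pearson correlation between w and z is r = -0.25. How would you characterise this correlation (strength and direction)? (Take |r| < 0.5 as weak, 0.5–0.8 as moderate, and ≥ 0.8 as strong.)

r = -0.25 < 0 so the relationship is negative.
|r| = 0.25, which falls in the weak range.

weak negative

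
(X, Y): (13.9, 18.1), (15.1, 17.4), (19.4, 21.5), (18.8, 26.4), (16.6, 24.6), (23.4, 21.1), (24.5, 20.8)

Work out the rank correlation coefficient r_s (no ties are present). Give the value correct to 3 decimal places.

Rank X: 1, 2, 5, 4, 3, 6, 7
Rank Y: 2, 1, 5, 7, 6, 4, 3
d = rank(X) − rank(Y): -1, 1, 0, -3, -3, 2, 4; Σd² = 40
ρ = 1 − 6Σd² / [n(n²−1)] = 1 − 6×40 / (7×48) = 1 − 240/336 ≈ 0.286

0.286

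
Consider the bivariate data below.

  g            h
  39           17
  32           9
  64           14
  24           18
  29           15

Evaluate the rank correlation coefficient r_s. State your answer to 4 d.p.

-0.5000

Rank g: 4, 3, 5, 1, 2
Rank h: 4, 1, 2, 5, 3
d = rank(g) − rank(h): 0, 2, 3, -4, -1; Σd² = 30
ρ = 1 − 6Σd² / [n(n²−1)] = 1 − 6×30 / (5×24) = 1 − 180/120 ≈ -0.5000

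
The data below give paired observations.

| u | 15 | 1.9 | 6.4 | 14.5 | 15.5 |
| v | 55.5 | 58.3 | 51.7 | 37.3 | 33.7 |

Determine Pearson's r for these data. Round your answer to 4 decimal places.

n = 5, Σu = 53.3, Σv = 236.5, Σu² = 720.07, Σv² = 11679.01, Σuv = 2337.35
nΣuv − ΣuΣv = 11686.75 − 12605.45 = -918.7
nΣu² − (Σu)² = 3600.35 − 2840.89 = 759.46; nΣv² − (Σv)² = 58395.05 − 55932.25 = 2462.8
r = -918.7 / √(759.46 × 2462.8) = -918.7 / 1367.6250 ≈ -0.6717

-0.6717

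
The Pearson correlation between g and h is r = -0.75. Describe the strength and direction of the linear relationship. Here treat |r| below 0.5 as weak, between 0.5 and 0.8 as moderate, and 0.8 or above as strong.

r = -0.75 < 0 so the relationship is negative.
|r| = 0.75, which falls in the moderate range.

moderate negative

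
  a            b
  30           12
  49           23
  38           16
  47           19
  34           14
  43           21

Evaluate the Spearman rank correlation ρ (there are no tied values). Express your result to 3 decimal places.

Rank a: 1, 6, 3, 5, 2, 4
Rank b: 1, 6, 3, 4, 2, 5
d = rank(a) − rank(b): 0, 0, 0, 1, 0, -1; Σd² = 2
ρ = 1 − 6Σd² / [n(n²−1)] = 1 − 6×2 / (6×35) = 1 − 12/210 ≈ 0.943

0.943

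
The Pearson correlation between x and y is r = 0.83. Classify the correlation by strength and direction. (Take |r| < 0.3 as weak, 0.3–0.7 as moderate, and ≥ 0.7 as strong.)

r = 0.83 > 0 so the relationship is positive.
|r| = 0.83, which falls in the strong range.

strong positive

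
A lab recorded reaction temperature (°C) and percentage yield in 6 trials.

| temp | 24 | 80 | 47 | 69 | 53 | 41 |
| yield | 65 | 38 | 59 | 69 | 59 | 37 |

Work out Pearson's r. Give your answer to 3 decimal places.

-0.244

n = 6, Σx = 314, Σy = 327, Σx² = 18436, Σy² = 18761, Σxy = 16778
nΣxy − ΣxΣy = 100668 − 102678 = -2010
nΣx² − (Σx)² = 110616 − 98596 = 12020; nΣy² − (Σy)² = 112566 − 106929 = 5637
r = -2010 / √(12020 × 5637) = -2010 / 8231.4482 ≈ -0.244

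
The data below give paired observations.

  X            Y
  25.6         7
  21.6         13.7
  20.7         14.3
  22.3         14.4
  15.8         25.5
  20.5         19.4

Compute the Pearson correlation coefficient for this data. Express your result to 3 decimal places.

n = 6, ΣX = 126.5, ΣY = 94.3, ΣX² = 2717.59, ΣY² = 1675.15, ΣXY = 1892.85
nΣXY − ΣXΣY = 11357.1 − 11928.95 = -571.85
nΣX² − (ΣX)² = 16305.54 − 16002.25 = 303.29; nΣY² − (ΣY)² = 10050.9 − 8892.49 = 1158.41
r = -571.85 / √(303.29 × 1158.41) = -571.85 / 592.7345 ≈ -0.965

-0.965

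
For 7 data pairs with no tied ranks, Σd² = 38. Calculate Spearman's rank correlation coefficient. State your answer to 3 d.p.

0.321

ρ = 1 − 6Σd² / [n(n²−1)] = 1 − 6×38 / (7×48)
  = 1 − 228/336 = 1 − 0.6786 ≈ 0.321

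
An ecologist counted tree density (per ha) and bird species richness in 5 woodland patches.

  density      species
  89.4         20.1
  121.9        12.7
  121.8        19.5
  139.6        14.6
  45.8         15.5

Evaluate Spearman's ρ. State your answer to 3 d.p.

Rank density: 2, 4, 3, 5, 1
Rank species: 5, 1, 4, 2, 3
d = rank(density) − rank(species): -3, 3, -1, 3, -2; Σd² = 32
ρ = 1 − 6Σd² / [n(n²−1)] = 1 − 6×32 / (5×24) = 1 − 192/120 ≈ -0.600

-0.600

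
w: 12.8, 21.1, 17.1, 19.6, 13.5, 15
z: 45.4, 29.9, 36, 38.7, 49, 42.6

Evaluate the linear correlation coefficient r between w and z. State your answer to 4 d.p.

n = 6, Σw = 99.1, Σz = 241.6, Σw² = 1692.87, Σz² = 9964.62, Σwz = 3886.63
nΣwz − ΣwΣz = 23319.78 − 23942.56 = -622.78
nΣw² − (Σw)² = 10157.22 − 9820.81 = 336.41; nΣz² − (Σz)² = 59787.72 − 58370.56 = 1417.16
r = -622.78 / √(336.41 × 1417.16) = -622.78 / 690.4685 ≈ -0.9020

-0.9020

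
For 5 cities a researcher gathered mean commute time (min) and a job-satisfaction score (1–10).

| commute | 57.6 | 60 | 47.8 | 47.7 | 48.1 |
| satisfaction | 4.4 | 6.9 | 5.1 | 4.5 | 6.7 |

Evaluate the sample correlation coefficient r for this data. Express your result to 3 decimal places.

n = 5, Σx = 261.2, Σy = 27.6, Σx² = 13791.5, Σy² = 158.12, Σxy = 1448.14
nΣxy − ΣxΣy = 7240.7 − 7209.12 = 31.58
nΣx² − (Σx)² = 68957.5 − 68225.44 = 732.06; nΣy² − (Σy)² = 790.6 − 761.76 = 28.84
r = 31.58 / √(732.06 × 28.84) = 31.58 / 145.3018 ≈ 0.217

0.217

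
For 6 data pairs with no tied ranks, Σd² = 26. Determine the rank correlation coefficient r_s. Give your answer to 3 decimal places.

ρ = 1 − 6Σd² / [n(n²−1)] = 1 − 6×26 / (6×35)
  = 1 − 156/210 = 1 − 0.7429 ≈ 0.257

0.257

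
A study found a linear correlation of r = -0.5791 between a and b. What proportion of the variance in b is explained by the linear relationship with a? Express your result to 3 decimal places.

r² = (-0.5791)² = 0.335

0.335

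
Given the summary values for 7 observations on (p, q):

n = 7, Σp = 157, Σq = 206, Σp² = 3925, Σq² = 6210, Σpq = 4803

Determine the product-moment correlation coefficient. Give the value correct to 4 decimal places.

0.7482

r = (nΣpq − ΣpΣq) / √[(nΣp² − (Σp)²)(nΣq² − (Σq)²)]
Numerator: 7×4803 − 157×206 = 1279
Denominator: √[(27475 − 24649)(43470 − 42436)] = √[2826 × 1034] = 1709.4104
r = 1279 / 1709.4104 ≈ 0.7482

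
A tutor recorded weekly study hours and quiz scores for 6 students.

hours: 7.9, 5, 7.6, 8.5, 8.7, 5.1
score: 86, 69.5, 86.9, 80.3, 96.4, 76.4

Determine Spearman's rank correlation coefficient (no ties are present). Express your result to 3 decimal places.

Rank hours: 4, 1, 3, 5, 6, 2
Rank score: 4, 1, 5, 3, 6, 2
d = rank(hours) − rank(score): 0, 0, -2, 2, 0, 0; Σd² = 8
ρ = 1 − 6Σd² / [n(n²−1)] = 1 − 6×8 / (6×35) = 1 − 48/210 ≈ 0.771

0.771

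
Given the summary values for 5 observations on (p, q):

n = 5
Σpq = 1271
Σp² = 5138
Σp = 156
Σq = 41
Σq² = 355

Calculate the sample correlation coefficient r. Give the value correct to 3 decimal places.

-0.115

r = (nΣpq − ΣpΣq) / √[(nΣp² − (Σp)²)(nΣq² − (Σq)²)]
Numerator: 5×1271 − 156×41 = -41
Denominator: √[(25690 − 24336)(1775 − 1681)] = √[1354 × 94] = 356.7576
r = -41 / 356.7576 ≈ -0.115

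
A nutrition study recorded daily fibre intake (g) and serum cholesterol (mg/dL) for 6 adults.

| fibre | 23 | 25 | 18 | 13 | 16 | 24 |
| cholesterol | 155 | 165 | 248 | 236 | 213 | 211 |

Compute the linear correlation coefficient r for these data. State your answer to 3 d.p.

n = 6, Σx = 119, Σy = 1228, Σx² = 2479, Σy² = 258340, Σxy = 23694
nΣxy − ΣxΣy = 142164 − 146132 = -3968
nΣx² − (Σx)² = 14874 − 14161 = 713; nΣy² − (Σy)² = 1550040 − 1507984 = 42056
r = -3968 / √(713 × 42056) = -3968 / 5475.9408 ≈ -0.725

-0.725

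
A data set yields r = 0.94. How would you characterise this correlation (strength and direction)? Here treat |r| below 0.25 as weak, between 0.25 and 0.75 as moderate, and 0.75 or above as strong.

strong positive

r = 0.94 > 0 so the relationship is positive.
|r| = 0.94, which falls in the strong range.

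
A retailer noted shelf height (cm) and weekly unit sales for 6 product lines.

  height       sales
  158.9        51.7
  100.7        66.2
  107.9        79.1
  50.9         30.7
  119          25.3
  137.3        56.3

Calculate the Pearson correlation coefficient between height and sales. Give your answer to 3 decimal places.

n = 6, Σx = 674.7, Σy = 309.3, Σx² = 82635.21, Σy² = 18064.41, Σxy = 35719.68
nΣxy − ΣxΣy = 214318.08 − 208684.71 = 5633.37
nΣx² − (Σx)² = 495811.26 − 455220.09 = 40591.17; nΣy² − (Σy)² = 108386.46 − 95666.49 = 12719.97
r = 5633.37 / √(40591.17 × 12719.97) = 5633.37 / 22722.6421 ≈ 0.248

0.248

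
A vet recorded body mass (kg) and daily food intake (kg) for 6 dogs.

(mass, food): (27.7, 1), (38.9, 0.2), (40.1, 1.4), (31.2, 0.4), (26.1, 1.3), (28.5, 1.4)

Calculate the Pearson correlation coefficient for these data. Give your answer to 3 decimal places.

-0.313

n = 6, Σx = 192.5, Σy = 5.7, Σx² = 6355.41, Σy² = 6.81, Σxy = 177.93
nΣxy − ΣxΣy = 1067.58 − 1097.25 = -29.67
nΣx² − (Σx)² = 38132.46 − 37056.25 = 1076.21; nΣy² − (Σy)² = 40.86 − 32.49 = 8.37
r = -29.67 / √(1076.21 × 8.37) = -29.67 / 94.9098 ≈ -0.313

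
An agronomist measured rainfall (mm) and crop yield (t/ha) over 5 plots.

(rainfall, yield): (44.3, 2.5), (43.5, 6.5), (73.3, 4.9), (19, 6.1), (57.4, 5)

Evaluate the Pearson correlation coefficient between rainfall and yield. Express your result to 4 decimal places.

-0.2559

n = 5, Σx = 237.5, Σy = 25, Σx² = 12883.39, Σy² = 134.72, Σxy = 1155.57
nΣxy − ΣxΣy = 5777.85 − 5937.5 = -159.65
nΣx² − (Σx)² = 64416.95 − 56406.25 = 8010.7; nΣy² − (Σy)² = 673.6 − 625 = 48.6
r = -159.65 / √(8010.7 × 48.6) = -159.65 / 623.9551 ≈ -0.2559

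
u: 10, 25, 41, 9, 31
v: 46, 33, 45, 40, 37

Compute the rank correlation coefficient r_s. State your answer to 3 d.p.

Rank u: 2, 3, 5, 1, 4
Rank v: 5, 1, 4, 3, 2
d = rank(u) − rank(v): -3, 2, 1, -2, 2; Σd² = 22
ρ = 1 − 6Σd² / [n(n²−1)] = 1 − 6×22 / (5×24) = 1 − 132/120 ≈ -0.100

-0.100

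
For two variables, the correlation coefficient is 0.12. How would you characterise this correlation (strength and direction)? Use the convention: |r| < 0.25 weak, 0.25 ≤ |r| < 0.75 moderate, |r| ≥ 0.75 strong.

r = 0.12 > 0 so the relationship is positive.
|r| = 0.12, which falls in the weak range.

weak positive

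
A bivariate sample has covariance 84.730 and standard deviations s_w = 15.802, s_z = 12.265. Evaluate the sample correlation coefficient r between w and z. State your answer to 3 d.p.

r = Cov(w,z) / (s_w · s_z) = 84.730 / (15.802 × 12.265)
  = 84.730 / 193.8115 ≈ 0.437

0.437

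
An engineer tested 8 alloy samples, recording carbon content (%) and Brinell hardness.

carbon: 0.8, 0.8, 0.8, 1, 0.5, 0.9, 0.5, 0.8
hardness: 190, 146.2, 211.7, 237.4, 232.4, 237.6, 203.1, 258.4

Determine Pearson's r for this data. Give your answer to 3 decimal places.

0.114

n = 8, Σx = 6.1, Σy = 1716.8, Σx² = 4.87, Σy² = 377133.78, Σxy = 1314.03
nΣxy − ΣxΣy = 10512.24 − 10472.48 = 39.76
nΣx² − (Σx)² = 38.96 − 37.21 = 1.75; nΣy² − (Σy)² = 3017070.24 − 2947402.24 = 69668
r = 39.76 / √(1.75 × 69668) = 39.76 / 349.1690 ≈ 0.114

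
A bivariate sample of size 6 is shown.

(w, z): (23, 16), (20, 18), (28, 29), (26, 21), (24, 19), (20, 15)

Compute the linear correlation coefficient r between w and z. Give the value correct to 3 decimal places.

0.852

n = 6, Σw = 141, Σz = 118, Σw² = 3365, Σz² = 2448, Σwz = 2842
nΣwz − ΣwΣz = 17052 − 16638 = 414
nΣw² − (Σw)² = 20190 − 19881 = 309; nΣz² − (Σz)² = 14688 − 13924 = 764
r = 414 / √(309 × 764) = 414 / 485.8765 ≈ 0.852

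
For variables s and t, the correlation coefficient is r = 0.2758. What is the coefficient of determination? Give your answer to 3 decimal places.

r² = (0.2758)² = 0.076

0.076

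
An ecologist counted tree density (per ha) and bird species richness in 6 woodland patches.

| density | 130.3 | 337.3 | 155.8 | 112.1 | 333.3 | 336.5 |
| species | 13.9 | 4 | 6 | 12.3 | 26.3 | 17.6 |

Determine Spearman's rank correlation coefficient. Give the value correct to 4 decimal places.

Rank density: 2, 6, 3, 1, 4, 5
Rank species: 4, 1, 2, 3, 6, 5
d = rank(density) − rank(species): -2, 5, 1, -2, -2, 0; Σd² = 38
ρ = 1 − 6Σd² / [n(n²−1)] = 1 − 6×38 / (6×35) = 1 − 228/210 ≈ -0.0857

-0.0857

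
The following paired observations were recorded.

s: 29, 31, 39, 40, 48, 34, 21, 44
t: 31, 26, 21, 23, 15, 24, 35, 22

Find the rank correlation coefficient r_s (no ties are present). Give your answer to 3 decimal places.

Rank s: 2, 3, 5, 6, 8, 4, 1, 7
Rank t: 7, 6, 2, 4, 1, 5, 8, 3
d = rank(s) − rank(t): -5, -3, 3, 2, 7, -1, -7, 4; Σd² = 162
ρ = 1 − 6Σd² / [n(n²−1)] = 1 − 6×162 / (8×63) = 1 − 972/504 ≈ -0.929

-0.929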